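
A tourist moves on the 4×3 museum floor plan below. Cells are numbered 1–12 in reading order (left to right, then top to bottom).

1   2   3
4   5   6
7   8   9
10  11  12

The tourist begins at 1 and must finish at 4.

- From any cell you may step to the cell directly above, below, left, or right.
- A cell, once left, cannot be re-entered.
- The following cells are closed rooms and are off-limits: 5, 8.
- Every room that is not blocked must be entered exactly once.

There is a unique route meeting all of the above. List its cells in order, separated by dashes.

1 - 2 - 3 - 6 - 9 - 12 - 11 - 10 - 7 - 4

Need to visit all 10 open cells exactly once, starting at 1 and ending at 4.
Route from 1: right 2 to 3, down 3 to 12, left 2 to 10, up 2 to 4 — 9 moves in all.
Check: all 10 open cells covered.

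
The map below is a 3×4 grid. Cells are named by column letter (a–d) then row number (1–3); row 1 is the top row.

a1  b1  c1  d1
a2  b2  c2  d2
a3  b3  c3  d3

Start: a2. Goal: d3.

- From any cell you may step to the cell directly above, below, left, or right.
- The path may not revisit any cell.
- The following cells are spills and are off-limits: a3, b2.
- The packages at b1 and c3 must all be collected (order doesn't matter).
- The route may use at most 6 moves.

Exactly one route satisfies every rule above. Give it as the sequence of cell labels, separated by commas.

The budget equals the shortest possible length, so every move has to be on a shortest route through the required cells.
Route from a2: up 1 to a1, right 2 to c1, down 2 to c3, right 1 to d3 — 6 moves in all.
Check: all required cells visited; 6 ≤ 6 moves.

a2, a1, b1, c1, c2, c3, d3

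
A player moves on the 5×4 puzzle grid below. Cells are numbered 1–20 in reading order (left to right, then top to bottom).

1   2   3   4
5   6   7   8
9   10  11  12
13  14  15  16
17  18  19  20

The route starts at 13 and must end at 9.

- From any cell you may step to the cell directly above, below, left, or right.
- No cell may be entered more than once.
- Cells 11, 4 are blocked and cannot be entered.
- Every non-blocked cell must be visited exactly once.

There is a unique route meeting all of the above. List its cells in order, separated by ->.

Need to visit all 18 open cells exactly once, starting at 13 and ending at 9.
Cell 3 has only two open neighbours (7 and 2), so the path must pass straight through it: one of those is the cell it's entered from and the other is where it exits.
Route from 13: down to 17, right to 18, up to 14, right to 15, down to 19, right to 20, 3× up (reaching 8), left to 7, up to 3, 2× left (reaching 1), down to 5, right to 6, down to 10, left to 9 — 17 moves in all.
Check: all 18 open cells covered.

13 -> 17 -> 18 -> 14 -> 15 -> 19 -> 20 -> 16 -> 12 -> 8 -> 7 -> 3 -> 2 -> 1 -> 5 -> 6 -> 10 -> 9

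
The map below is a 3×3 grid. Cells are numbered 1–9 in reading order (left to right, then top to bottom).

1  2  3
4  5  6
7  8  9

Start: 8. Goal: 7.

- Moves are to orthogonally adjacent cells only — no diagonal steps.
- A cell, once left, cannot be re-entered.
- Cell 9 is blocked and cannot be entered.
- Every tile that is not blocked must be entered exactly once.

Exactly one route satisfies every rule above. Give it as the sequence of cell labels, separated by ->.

8 -> 5 -> 6 -> 3 -> 2 -> 1 -> 4 -> 7

Need to visit all 8 open cells exactly once, starting at 8 and ending at 7.
Cell 1 has only two open neighbours (4 and 2), so the path must pass straight through it: one of those is the cell it's entered from and the other is where it exits.
Route from 8: up to 5, right to 6, up to 3, 2× left (reaching 1), 2× down (reaching 7) — 7 moves in all.
Check: all 8 open cells covered.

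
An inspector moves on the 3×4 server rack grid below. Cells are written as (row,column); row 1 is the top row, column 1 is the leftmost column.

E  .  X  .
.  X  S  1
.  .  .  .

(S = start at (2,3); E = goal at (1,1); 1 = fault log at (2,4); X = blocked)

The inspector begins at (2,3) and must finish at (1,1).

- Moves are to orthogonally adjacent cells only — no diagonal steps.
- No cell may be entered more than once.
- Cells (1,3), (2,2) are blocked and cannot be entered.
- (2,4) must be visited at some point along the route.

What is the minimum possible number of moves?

7

Any route passes through (2,4) somewhere between (2,3) and (1,1). Summing Manhattan distances along the two legs ((2,3) → (2,4) → (1,1)) gives a lower bound of 1 + 4 = 5 moves.
That bound ignores the blocked cells. Measuring each leg by the fewest moves that actually steer around them ((2,3)→(2,4): 1; (2,4)→(1,1): 6) raises the lower bound to 7.
A route of 7 moves exists: (2,3) → (2,4) → (3,4) → (3,3) → (3,2) → (3,1) → (2,1) → (1,1).
Since 7 matches that lower bound, it is optimal.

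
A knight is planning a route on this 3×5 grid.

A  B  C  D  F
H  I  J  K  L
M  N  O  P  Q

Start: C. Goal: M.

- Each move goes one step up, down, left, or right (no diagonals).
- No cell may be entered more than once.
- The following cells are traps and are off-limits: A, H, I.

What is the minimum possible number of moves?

4

The Manhattan distance from C to M is |1−3| + |3−1| = 4, so at least 4 moves are needed.
A route of 4 moves achieves this: C → J → O → N → M.
Since 4 matches the lower bound, it is optimal.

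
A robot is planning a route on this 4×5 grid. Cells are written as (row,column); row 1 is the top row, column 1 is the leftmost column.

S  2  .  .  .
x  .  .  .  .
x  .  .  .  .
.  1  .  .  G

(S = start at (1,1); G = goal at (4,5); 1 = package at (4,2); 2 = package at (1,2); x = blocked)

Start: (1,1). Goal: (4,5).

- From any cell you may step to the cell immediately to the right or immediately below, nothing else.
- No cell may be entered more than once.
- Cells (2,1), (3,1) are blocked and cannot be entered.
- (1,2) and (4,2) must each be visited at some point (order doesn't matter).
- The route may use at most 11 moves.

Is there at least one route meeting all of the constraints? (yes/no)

yes

One route that works: (1,1) → (1,2) → (2,2) → (3,2) → (4,2) → (4,3) → (4,4) → (4,5).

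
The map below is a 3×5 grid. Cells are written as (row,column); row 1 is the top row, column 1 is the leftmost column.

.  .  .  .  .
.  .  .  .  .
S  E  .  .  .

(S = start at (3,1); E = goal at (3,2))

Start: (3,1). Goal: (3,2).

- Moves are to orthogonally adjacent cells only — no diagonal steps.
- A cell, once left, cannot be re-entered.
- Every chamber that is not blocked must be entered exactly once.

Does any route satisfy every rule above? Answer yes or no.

Colour the cells like a checkerboard: each orthogonal step flips colour, so a Hamiltonian route alternates colours. Here there are 8 cells of one colour and 7 of the other, with start on the opposite colour to the goal — the counts and endpoints can't be arranged into an alternating sequence of length 15, so no Hamiltonian route exists.

no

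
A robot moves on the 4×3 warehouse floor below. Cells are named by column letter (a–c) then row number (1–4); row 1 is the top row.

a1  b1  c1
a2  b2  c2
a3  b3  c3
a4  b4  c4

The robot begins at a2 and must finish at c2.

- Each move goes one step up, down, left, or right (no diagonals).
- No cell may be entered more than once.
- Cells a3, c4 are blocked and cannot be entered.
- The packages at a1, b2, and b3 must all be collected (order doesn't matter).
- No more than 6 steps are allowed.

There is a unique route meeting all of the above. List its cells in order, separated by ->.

Any route must reach a1, b2, and b3 and still end at c2 within 6 moves, so the order of the required stops is forced.
Route from a2: up to a1, right to b1, 2× down (reaching b3), right to c3, up to c2 — 6 moves in all.
Check: all required cells visited; 6 ≤ 6 moves.

a2 -> a1 -> b1 -> b2 -> b3 -> c3 -> c2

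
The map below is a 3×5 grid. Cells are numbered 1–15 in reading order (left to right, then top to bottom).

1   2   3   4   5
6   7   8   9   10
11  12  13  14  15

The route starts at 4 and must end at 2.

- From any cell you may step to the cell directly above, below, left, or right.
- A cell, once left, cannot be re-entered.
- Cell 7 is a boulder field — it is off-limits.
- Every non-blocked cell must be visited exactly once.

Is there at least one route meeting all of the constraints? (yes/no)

no

Colour the cells like a checkerboard: each orthogonal step flips colour, so a Hamiltonian route alternates colours. Here there are 7 cells of one colour and 7 of the other, with start on the same colour as the goal — the counts and endpoints can't be arranged into an alternating sequence of length 14, so no Hamiltonian route exists.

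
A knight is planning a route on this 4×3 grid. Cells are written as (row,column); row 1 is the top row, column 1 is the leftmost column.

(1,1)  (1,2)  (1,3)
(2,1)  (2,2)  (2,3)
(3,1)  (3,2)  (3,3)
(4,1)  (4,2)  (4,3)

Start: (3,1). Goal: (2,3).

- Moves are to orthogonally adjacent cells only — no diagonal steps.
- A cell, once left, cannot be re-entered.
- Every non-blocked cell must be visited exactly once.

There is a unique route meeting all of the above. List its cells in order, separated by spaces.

(3,1) (4,1) (4,2) (4,3) (3,3) (3,2) (2,2) (2,1) (1,1) (1,2) (1,3) (2,3)

Need to visit all 12 open cells exactly once, starting at (3,1) and ending at (2,3).
Cell (4,1) has only two open neighbours ((3,1) and (4,2)), so the path must pass straight through it: one of those is the cell it's entered from and the other is where it exits.
Route from (3,1): down to (4,1), 2× right (reaching (4,3)), up to (3,3), left to (3,2), up to (2,2), left to (2,1), up to (1,1), 2× right (reaching (1,3)), down to (2,3) — 11 moves in all.
Check: all 12 open cells covered.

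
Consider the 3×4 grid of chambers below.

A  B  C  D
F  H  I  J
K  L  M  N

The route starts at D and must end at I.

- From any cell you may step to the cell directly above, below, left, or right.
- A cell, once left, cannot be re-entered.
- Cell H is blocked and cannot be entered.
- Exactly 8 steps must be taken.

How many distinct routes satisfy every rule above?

1

Need simple routes of exactly 8 moves from D to I (Manhattan distance 2, so 3 moves are spent on a detour and 3 undoing it).
Enumerating: D C B A F K L M I.
That gives 1 route.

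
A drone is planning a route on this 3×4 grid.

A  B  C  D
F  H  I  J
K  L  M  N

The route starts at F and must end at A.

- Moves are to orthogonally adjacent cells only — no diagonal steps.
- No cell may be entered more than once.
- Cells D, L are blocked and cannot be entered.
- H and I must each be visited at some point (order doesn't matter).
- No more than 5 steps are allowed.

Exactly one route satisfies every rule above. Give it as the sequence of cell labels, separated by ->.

The 5-move cap with required stops at H, I leaves no slack for detours.
Route from F: 2× right (reaching I), up to C, 2× left (reaching A) — 5 moves in all.
Check: all required cells visited; 5 ≤ 5 moves.

F -> H -> I -> C -> B -> A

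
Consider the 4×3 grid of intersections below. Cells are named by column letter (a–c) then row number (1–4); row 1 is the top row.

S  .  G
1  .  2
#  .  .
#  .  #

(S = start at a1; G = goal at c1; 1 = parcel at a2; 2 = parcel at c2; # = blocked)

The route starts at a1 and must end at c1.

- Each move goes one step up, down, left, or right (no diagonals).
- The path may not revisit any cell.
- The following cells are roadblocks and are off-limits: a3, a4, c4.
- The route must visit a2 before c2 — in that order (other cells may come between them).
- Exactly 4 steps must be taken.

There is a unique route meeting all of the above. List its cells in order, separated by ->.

The waypoints must appear in the order a2, c2, with no cell reused.
Route from a1: down to a2, 2× right (reaching c2), up to c1 — 4 moves in all.
Check: order respected (1 at step 1, 2 at step 3); 4 moves as required.

a1 -> a2 -> b2 -> c2 -> c1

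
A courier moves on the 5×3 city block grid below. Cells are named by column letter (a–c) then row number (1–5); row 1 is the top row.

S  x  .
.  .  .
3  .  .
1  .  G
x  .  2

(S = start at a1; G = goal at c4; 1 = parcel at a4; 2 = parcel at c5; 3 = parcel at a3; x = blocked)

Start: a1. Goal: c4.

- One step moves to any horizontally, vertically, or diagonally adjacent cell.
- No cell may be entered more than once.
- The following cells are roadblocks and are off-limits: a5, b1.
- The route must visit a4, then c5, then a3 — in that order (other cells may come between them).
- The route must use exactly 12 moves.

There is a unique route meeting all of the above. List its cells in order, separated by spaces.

The waypoints must appear in the order a4, c5, a3, with no cell reused.
Route from a1: down to a2, down-right to b3, down-left to a4, down-right to b5, right to c5, 2× up-left (reaching a3), 2× up-right (reaching c1), 3× down (reaching c4) — 12 moves in all.
Check: order respected (1 at step 3, 2 at step 5, 3 at step 7); 12 moves as required.

a1 a2 b3 a4 b5 c5 b4 a3 b2 c1 c2 c3 c4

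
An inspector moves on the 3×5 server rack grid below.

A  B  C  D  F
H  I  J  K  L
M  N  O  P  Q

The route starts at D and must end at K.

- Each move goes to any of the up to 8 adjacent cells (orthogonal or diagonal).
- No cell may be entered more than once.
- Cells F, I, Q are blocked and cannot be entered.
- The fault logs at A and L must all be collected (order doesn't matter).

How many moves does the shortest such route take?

Any route passes through A and L in some order between D and K. Summing Chebyshev distances along each leg and taking the cheapest ordering (D → A → L → K) gives a lower bound of 3 + 4 + 1 = 8 moves.
The shortest route satisfying every rule uses 9 moves: D → C → B → A → H → N → J → P → L → K.
The bound of 8 isn't tight here; checking systematically, no route of length 8 through 8 satisfies every constraint, so 9 is the minimum.

9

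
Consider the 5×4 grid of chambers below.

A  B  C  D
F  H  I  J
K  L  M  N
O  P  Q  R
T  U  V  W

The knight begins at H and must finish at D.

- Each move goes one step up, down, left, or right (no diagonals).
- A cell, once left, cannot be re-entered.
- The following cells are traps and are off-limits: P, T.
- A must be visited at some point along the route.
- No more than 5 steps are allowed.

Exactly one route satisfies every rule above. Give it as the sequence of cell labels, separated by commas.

H, F, A, B, C, D

The budget equals the shortest possible length, so every move has to be on a shortest route through the required cells.
Route from H: left to F, up to A, 3× right (reaching D) — 5 moves in all.
Check: all required cells visited; 5 ≤ 5 moves.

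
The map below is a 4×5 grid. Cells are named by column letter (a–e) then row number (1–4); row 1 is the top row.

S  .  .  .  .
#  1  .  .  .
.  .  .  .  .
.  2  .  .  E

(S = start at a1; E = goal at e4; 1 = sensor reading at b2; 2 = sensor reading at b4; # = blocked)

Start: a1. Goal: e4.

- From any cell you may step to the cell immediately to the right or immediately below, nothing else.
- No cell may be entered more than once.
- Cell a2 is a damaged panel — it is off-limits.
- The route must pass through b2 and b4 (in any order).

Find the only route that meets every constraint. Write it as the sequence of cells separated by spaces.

a1 b1 b2 b3 b4 c4 d4 e4

Moves only go right or down, so the column and row indices never decrease.
Route from a1: right to b1, 3× down (reaching b4), 3× right (reaching e4) — 7 moves in all.
Check: all required cells visited.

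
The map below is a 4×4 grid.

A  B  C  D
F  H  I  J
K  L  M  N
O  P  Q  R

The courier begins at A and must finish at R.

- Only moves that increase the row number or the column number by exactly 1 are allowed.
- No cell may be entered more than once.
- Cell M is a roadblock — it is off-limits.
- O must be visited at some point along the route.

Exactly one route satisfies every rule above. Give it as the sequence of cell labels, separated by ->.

Moves only go right or down, so the column and row indices never decrease.
Route from A: down 3 to O, right 3 to R — 6 moves in all.
Check: all required cells visited.

A -> F -> K -> O -> P -> Q -> R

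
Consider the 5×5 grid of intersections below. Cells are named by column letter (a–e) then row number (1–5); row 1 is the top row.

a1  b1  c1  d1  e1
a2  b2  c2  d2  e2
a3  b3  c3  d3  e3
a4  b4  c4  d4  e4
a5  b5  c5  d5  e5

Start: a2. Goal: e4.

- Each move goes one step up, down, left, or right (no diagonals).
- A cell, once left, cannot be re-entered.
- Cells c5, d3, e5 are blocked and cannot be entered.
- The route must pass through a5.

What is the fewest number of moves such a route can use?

8

Any route passes through a5 somewhere between a2 and e4. Summing Manhattan distances along the two legs (a2 → a5 → e4) gives a lower bound of 3 + 5 = 8 moves.
A route of 8 moves achieves this: a2 → a3 → a4 → a5 → b5 → b4 → c4 → d4 → e4.
Since 8 matches the lower bound, it is optimal.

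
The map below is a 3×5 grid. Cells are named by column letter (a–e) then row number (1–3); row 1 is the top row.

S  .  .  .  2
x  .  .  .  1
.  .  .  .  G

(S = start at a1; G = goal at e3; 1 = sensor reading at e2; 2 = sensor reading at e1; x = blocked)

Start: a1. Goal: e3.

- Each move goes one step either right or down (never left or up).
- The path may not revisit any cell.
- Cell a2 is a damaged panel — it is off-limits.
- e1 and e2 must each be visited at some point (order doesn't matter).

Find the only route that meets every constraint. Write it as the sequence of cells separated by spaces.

Moves only go right or down, so the column and row indices never decrease.
Route from a1: right 4 to e1, down 2 to e3 — 6 moves in all.
Check: all required cells visited.

a1 b1 c1 d1 e1 e2 e3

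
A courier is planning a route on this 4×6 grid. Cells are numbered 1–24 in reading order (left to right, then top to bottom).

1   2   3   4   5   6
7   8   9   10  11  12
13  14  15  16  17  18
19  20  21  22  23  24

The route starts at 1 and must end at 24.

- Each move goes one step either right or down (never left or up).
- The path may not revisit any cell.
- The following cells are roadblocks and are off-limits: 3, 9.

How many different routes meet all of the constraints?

16

A right/down-only route from 1 to 24 makes exactly 3 down-moves and 5 right-moves in some order.
With no other constraints that would be C(8,3) = 56 routes.
Subtract routes through each blocked cell (inclusion–exclusion for overlaps): − through 3: 20 − through 9: 30 + through 3&9: 10 → 16.
That gives 16 routes.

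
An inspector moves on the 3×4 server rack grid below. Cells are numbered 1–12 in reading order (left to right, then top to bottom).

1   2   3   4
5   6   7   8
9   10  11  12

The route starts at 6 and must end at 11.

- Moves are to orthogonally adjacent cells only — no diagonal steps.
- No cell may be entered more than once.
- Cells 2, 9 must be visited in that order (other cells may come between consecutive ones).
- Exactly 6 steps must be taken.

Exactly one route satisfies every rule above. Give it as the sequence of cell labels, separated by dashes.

6 - 2 - 1 - 5 - 9 - 10 - 11

The waypoints must appear in the order 2, 9, with no cell reused.
Route from 6: up 1 to 2, left 1 to 1, down 2 to 9, right 2 to 11 — 6 moves in all.
Check: order respected (2 at step 1, 9 at step 4); 6 moves as required.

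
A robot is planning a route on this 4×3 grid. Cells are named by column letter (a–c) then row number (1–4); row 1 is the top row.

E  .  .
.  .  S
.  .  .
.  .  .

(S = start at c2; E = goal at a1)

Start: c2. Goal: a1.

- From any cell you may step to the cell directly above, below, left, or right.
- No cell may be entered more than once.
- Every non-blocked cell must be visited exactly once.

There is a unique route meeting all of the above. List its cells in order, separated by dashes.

c2 - c1 - b1 - b2 - b3 - c3 - c4 - b4 - a4 - a3 - a2 - a1

Need to visit all 12 open cells exactly once, starting at c2 and ending at a1.
Cell c4 has only two open neighbours (c3 and b4), so the path must pass straight through it: one of those is the cell it's entered from and the other is where it exits.
Route from c2: up 1 to c1, left 1 to b1, down 2 to b3, right 1 to c3, down 1 to c4, left 2 to a4, up 3 to a1 — 11 moves in all.
Check: all 12 open cells covered.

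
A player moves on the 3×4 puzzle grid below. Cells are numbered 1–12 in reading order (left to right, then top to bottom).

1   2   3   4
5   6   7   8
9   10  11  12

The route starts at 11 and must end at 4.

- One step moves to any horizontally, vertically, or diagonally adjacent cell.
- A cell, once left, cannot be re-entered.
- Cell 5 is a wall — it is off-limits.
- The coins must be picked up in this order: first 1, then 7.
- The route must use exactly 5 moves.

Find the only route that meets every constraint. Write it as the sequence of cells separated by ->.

11 -> 6 -> 1 -> 2 -> 7 -> 4

The waypoints must appear in the order 1, 7, with no cell reused.
Route from 11: up-left 2 to 1, right 1 to 2, down-right 1 to 7, up-right 1 to 4 — 5 moves in all.
Check: order respected (1 at step 2, 7 at step 4); 5 moves as required.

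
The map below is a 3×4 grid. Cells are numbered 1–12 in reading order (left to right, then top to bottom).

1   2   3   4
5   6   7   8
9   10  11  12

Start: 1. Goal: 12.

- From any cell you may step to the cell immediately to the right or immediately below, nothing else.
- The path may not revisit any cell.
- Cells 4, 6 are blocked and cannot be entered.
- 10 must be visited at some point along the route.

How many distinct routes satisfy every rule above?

1

A right/down-only route from 1 to 12 makes exactly 2 down-moves and 3 right-moves in some order.
With no other constraints that would be C(5,2) = 10 routes.
Split at 10 and multiply the segment counts (each segment already excludes blocked cells): 1→10: 1; 10→12: 1; product = 1.
That gives 1 route.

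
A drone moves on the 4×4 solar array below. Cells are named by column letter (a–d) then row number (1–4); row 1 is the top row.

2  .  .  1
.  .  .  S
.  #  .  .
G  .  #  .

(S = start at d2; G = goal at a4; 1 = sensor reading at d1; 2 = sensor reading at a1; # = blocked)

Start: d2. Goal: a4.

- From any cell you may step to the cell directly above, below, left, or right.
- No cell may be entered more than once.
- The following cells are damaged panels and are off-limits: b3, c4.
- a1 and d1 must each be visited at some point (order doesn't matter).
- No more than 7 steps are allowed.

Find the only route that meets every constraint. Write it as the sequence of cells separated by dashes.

The budget equals the shortest possible length, so every move has to be on a shortest route through the required cells.
Route from d2: up to d1, 3× left (reaching a1), 3× down (reaching a4) — 7 moves in all.
Check: all required cells visited; 7 ≤ 7 moves.

d2 - d1 - c1 - b1 - a1 - a2 - a3 - a4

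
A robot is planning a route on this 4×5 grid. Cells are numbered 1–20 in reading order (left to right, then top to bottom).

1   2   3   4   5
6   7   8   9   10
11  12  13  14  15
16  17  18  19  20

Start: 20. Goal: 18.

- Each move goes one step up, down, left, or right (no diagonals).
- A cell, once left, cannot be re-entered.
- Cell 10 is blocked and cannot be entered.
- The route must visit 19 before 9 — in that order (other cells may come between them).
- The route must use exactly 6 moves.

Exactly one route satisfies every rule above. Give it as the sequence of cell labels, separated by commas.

The waypoints must appear in the order 19, 9, with no cell reused.
Route from 20: left 1 to 19, up 2 to 9, left 1 to 8, down 2 to 18 — 6 moves in all.
Check: order respected (19 at step 1, 9 at step 3); 6 moves as required.

20, 19, 14, 9, 8, 13, 18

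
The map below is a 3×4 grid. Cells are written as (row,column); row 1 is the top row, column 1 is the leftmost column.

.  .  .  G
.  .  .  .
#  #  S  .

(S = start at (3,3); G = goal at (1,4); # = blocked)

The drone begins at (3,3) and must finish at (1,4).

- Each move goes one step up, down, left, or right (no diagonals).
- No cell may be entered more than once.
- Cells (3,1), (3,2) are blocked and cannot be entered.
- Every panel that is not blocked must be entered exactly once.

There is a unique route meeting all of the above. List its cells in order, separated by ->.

Need to visit all 10 open cells exactly once, starting at (3,3) and ending at (1,4).
Route from (3,3): right 1 to (3,4), up 1 to (2,4), left 3 to (2,1), up 1 to (1,1), right 3 to (1,4) — 9 moves in all.
Check: all 10 open cells covered.

(3,3) -> (3,4) -> (2,4) -> (2,3) -> (2,2) -> (2,1) -> (1,1) -> (1,2) -> (1,3) -> (1,4)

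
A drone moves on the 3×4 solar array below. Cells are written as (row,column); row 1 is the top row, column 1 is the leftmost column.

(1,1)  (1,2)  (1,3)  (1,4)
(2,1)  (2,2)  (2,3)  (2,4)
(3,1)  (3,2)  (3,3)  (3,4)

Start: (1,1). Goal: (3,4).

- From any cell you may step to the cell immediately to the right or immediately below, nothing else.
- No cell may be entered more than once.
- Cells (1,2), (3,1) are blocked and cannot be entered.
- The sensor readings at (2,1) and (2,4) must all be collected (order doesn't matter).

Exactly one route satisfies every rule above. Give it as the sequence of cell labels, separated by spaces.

Moves only go right or down, so the column and row indices never decrease.
Route from (1,1): down 1 to (2,1), right 3 to (2,4), down 1 to (3,4) — 5 moves in all.
Check: all required cells visited.

(1,1) (2,1) (2,2) (2,3) (2,4) (3,4)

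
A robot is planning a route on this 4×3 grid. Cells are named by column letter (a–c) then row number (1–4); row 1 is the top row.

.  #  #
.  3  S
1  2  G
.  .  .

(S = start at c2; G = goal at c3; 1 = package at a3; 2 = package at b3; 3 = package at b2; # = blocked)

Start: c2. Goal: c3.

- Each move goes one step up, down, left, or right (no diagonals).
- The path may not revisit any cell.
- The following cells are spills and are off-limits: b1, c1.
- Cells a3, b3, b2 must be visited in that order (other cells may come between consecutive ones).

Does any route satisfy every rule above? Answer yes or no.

Ignoring the required order, 4 revisit-free routes from c2 to c3 pass through all of a3, b3, and b2; the waypoint orders that occur are b2 → a3 → b3 (3); b2 → b3 → a3 (1) — never a3 → b3 → b2.

no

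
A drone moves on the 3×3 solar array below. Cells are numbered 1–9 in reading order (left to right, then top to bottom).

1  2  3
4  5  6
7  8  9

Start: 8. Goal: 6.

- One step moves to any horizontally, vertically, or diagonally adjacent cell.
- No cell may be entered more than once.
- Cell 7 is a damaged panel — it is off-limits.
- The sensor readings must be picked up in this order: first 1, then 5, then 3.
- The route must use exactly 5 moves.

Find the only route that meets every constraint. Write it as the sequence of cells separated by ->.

8 -> 4 -> 1 -> 5 -> 3 -> 6

The waypoints must appear in the order 1, 5, 3, with no cell reused.
Route from 8: up-left to 4, up to 1, down-right to 5, up-right to 3, down to 6 — 5 moves in all.
Check: order respected (1 at step 2, 5 at step 3, 3 at step 4); 5 moves as required.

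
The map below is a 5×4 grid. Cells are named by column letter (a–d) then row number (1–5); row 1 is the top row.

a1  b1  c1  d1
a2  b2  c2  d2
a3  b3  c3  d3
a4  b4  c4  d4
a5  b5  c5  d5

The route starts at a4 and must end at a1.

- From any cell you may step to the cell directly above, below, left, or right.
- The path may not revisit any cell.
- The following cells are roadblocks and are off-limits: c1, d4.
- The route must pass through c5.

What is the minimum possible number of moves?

9

Any route passes through c5 somewhere between a4 and a1. Summing Manhattan distances along the two legs (a4 → c5 → a1) gives a lower bound of 3 + 6 = 9 moves.
A route of 9 moves achieves this: a4 → a5 → b5 → c5 → c4 → c3 → c2 → b2 → b1 → a1.
Since 9 matches the lower bound, it is optimal.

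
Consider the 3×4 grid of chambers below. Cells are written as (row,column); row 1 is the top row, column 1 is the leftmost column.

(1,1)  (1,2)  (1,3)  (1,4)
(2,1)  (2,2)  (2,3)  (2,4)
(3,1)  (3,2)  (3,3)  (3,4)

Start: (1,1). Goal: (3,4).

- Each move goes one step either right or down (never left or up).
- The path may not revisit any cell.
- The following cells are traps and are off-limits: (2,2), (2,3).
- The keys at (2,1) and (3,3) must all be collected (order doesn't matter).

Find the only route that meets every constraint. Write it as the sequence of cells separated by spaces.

(1,1) (2,1) (3,1) (3,2) (3,3) (3,4)

Moves only go right or down, so the column and row indices never decrease.
Route from (1,1): 2× down (reaching (3,1)), 3× right (reaching (3,4)) — 5 moves in all.
Check: all required cells visited.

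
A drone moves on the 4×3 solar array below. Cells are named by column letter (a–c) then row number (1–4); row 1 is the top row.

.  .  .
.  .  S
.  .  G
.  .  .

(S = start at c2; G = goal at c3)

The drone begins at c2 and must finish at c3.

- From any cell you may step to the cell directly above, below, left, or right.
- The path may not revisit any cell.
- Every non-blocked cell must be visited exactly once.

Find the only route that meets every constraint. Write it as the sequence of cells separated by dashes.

c2 - c1 - b1 - a1 - a2 - b2 - b3 - a3 - a4 - b4 - c4 - c3

Need to visit all 12 open cells exactly once, starting at c2 and ending at c3.
Cell a4 has only two open neighbours (a3 and b4), so the path must pass straight through it: one of those is the cell it's entered from and the other is where it exits.
Route from c2: up 1 to c1, left 2 to a1, down 1 to a2, right 1 to b2, down 1 to b3, left 1 to a3, down 1 to a4, right 2 to c4, up 1 to c3 — 11 moves in all.
Check: all 12 open cells covered.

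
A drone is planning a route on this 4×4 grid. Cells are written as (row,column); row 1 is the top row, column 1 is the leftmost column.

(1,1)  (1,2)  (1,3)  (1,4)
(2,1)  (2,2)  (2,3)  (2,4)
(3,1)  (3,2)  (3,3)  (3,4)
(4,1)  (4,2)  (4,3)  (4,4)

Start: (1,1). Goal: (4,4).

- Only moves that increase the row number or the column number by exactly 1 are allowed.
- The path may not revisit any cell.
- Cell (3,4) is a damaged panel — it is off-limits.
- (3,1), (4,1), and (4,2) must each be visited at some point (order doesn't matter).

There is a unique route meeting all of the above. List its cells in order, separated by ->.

Moves only go right or down, so the column and row indices never decrease.
Route from (1,1): 3× down (reaching (4,1)), 3× right (reaching (4,4)) — 6 moves in all.
Check: all required cells visited.

(1,1) -> (2,1) -> (3,1) -> (4,1) -> (4,2) -> (4,3) -> (4,4)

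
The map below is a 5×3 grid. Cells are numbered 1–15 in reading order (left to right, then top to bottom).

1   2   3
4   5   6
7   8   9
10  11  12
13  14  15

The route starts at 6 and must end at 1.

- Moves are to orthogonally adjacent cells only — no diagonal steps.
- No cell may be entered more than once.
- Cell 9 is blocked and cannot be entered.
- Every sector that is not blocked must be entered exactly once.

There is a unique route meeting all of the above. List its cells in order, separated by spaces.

6 3 2 5 8 11 12 15 14 13 10 7 4 1

Need to visit all 14 open cells exactly once, starting at 6 and ending at 1.
Route from 6: up to 3, left to 2, 3× down (reaching 11), right to 12, down to 15, 2× left (reaching 13), 4× up (reaching 1) — 13 moves in all.
Check: all 14 open cells covered.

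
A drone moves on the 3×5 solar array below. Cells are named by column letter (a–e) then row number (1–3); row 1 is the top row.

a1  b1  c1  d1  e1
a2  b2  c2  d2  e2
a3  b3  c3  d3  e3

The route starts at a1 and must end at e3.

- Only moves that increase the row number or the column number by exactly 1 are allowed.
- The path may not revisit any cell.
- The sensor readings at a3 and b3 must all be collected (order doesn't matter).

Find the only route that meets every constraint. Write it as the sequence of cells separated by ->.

a1 -> a2 -> a3 -> b3 -> c3 -> d3 -> e3

Moves only go right or down, so the column and row indices never decrease.
Route from a1: down 2 to a3, right 4 to e3 — 6 moves in all.
Check: all required cells visited.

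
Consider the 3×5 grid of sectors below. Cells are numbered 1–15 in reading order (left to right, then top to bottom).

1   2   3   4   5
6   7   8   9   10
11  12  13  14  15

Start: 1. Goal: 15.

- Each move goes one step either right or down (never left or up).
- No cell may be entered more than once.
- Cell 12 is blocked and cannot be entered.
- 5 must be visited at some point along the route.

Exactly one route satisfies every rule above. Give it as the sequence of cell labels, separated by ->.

1 -> 2 -> 3 -> 4 -> 5 -> 10 -> 15

Moves only go right or down, so the column and row indices never decrease.
Route from 1: 4× right (reaching 5), 2× down (reaching 15) — 6 moves in all.
Check: all required cells visited.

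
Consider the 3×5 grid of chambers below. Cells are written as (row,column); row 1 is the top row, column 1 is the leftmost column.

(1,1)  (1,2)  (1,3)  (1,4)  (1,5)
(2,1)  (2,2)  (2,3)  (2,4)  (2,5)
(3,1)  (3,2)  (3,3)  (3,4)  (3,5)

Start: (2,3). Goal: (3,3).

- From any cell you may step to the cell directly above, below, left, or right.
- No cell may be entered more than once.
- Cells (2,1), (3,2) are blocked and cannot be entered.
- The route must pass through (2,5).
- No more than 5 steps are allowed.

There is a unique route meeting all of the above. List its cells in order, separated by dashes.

(2,3) - (2,4) - (2,5) - (3,5) - (3,4) - (3,3)

Any route must reach (2,5) and still end at (3,3) within 5 moves, so the order of the required stops is forced.
Route from (2,3): 2× right (reaching (2,5)), down to (3,5), 2× left (reaching (3,3)) — 5 moves in all.
Check: all required cells visited; 5 ≤ 5 moves.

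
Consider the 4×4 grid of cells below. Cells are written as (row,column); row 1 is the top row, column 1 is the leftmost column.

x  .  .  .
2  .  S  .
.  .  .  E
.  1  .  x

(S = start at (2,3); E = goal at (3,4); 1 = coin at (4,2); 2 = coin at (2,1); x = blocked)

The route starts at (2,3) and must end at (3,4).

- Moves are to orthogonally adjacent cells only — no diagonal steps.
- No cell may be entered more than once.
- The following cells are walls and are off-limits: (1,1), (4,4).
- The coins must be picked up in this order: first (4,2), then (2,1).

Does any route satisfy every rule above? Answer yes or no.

yes

One route that works: (2,3) → (3,3) → (4,3) → (4,2) → (3,2) → (3,1) → (2,1) → (2,2) → (1,2) → (1,3) → (1,4) → (2,4) → (3,4).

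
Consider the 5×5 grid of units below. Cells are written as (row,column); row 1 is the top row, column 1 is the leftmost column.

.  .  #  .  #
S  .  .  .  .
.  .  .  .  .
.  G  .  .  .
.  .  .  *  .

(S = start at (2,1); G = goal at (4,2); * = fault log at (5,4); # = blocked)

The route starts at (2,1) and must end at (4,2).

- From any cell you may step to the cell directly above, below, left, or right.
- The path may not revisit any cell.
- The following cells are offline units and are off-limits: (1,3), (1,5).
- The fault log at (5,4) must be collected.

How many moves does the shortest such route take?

Any route passes through (5,4) somewhere between (2,1) and (4,2). Summing Manhattan distances along the two legs ((2,1) → (5,4) → (4,2)) gives a lower bound of 6 + 3 = 9 moves.
A route of 9 moves achieves this: (2,1) → (3,1) → (4,1) → (5,1) → (5,2) → (5,3) → (5,4) → (4,4) → (4,3) → (4,2).
Since 9 matches the lower bound, it is optimal.

9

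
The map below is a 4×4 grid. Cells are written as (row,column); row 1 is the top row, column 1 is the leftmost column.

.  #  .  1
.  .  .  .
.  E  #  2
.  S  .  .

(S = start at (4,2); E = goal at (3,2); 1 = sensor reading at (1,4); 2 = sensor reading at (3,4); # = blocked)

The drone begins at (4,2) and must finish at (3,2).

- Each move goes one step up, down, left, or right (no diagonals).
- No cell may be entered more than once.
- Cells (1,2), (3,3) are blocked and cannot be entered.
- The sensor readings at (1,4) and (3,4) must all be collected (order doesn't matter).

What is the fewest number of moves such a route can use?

Any route passes through (1,4) and (3,4) in some order between (4,2) and (3,2). Summing Manhattan distances along each leg and taking the cheapest ordering ((4,2) → (1,4) → (3,4) → (3,2)) gives a lower bound of 5 + 2 + 2 = 9 moves.
A route of 9 moves achieves this: (4,2) → (4,3) → (4,4) → (3,4) → (2,4) → (1,4) → (1,3) → (2,3) → (2,2) → (3,2).
Since 9 matches the lower bound, it is optimal.

9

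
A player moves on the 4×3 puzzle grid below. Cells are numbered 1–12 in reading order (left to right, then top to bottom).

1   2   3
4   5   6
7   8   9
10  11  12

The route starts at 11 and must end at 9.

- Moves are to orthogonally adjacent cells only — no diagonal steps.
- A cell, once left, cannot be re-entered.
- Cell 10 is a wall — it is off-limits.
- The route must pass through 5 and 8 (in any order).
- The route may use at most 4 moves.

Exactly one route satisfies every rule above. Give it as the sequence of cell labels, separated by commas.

11, 8, 5, 6, 9

The budget equals the shortest possible length, so every move has to be on a shortest route through the required cells.
Route from 11: up 2 to 5, right 1 to 6, down 1 to 9 — 4 moves in all.
Check: all required cells visited; 4 ≤ 4 moves.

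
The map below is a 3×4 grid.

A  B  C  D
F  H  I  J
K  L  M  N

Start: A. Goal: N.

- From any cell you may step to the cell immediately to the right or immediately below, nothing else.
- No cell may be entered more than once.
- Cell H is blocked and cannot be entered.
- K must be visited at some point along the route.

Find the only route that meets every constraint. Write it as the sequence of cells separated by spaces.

A F K L M N

Moves only go right or down, so the column and row indices never decrease.
Route from A: down 2 to K, right 3 to N — 5 moves in all.
Check: all required cells visited.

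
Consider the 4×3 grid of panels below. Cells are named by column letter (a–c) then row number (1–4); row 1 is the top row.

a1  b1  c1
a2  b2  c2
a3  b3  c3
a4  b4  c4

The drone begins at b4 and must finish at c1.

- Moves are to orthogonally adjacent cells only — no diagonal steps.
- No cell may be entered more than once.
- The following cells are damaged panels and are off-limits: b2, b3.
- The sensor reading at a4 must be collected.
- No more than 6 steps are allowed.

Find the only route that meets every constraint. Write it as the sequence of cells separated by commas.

b4, a4, a3, a2, a1, b1, c1

Any route must reach a4 and still end at c1 within 6 moves, so the order of the required stops is forced.
Route from b4: left to a4, 3× up (reaching a1), 2× right (reaching c1) — 6 moves in all.
Check: all required cells visited; 6 ≤ 6 moves.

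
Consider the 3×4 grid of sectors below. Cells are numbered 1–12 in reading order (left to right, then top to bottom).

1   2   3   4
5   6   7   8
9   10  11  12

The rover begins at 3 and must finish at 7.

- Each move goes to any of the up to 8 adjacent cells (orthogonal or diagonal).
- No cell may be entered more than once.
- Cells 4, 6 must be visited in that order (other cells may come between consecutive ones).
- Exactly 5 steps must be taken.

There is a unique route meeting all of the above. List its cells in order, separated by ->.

3 -> 4 -> 8 -> 11 -> 6 -> 7

The waypoints must appear in the order 4, 6, with no cell reused.
Route from 3: right to 4, down to 8, down-left to 11, up-left to 6, right to 7 — 5 moves in all.
Check: order respected (4 at step 1, 6 at step 4); 5 moves as required.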